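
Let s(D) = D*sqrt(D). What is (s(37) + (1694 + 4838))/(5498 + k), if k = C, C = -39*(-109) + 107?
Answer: 1633/2464 + 37*sqrt(37)/9856 ≈ 0.68558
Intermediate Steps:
C = 4358 (C = 4251 + 107 = 4358)
k = 4358
s(D) = D**(3/2)
(s(37) + (1694 + 4838))/(5498 + k) = (37**(3/2) + (1694 + 4838))/(5498 + 4358) = (37*sqrt(37) + 6532)/9856 = (6532 + 37*sqrt(37))*(1/9856) = 1633/2464 + 37*sqrt(37)/9856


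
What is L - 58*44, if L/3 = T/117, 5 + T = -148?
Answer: -33227/13 ≈ -2555.9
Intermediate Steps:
T = -153 (T = -5 - 148 = -153)
L = -51/13 (L = 3*(-153/117) = 3*(-153*1/117) = 3*(-17/13) = -51/13 ≈ -3.9231)
L - 58*44 = -51/13 - 58*44 = -51/13 - 2552 = -33227/13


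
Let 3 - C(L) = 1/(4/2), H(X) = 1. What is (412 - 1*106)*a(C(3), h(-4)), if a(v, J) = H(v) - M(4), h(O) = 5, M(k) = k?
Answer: -918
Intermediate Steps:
C(L) = 5/2 (C(L) = 3 - 1/(4/2) = 3 - 1/(4*(½)) = 3 - 1/2 = 3 - 1*½ = 3 - ½ = 5/2)
a(v, J) = -3 (a(v, J) = 1 - 1*4 = 1 - 4 = -3)
(412 - 1*106)*a(C(3), h(-4)) = (412 - 1*106)*(-3) = (412 - 106)*(-3) = 306*(-3) = -918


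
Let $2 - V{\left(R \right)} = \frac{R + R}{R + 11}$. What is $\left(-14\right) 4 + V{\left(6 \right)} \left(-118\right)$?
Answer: $- \frac{3548}{17} \approx -208.71$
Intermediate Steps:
$V{\left(R \right)} = 2 - \frac{2 R}{11 + R}$ ($V{\left(R \right)} = 2 - \frac{R + R}{R + 11} = 2 - \frac{2 R}{11 + R}$)
$\left(-14\right) 4 + V{\left(6 \right)} \left(-118\right) = \left(-14\right) 4 + \frac{22}{11 + 6} \left(-118\right) = -56 + \frac{22}{17} \left(-118\right) = -56 - \frac{2596}{17} = - \frac{3548}{17}$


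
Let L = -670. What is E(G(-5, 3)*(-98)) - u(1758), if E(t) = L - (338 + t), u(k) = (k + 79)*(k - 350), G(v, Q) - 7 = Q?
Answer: -2586524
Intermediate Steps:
G(v, Q) = 7 + Q
u(k) = (-350 + k)*(79 + k) (u(k) = (79 + k)*(-350 + k) = (-350 + k)*(79 + k))
E(t) = -1008 - t (E(t) = -670 - (338 + t) = -670 + (-338 - t) = -1008 - t)
E(G(-5, 3)*(-98)) - u(1758) = (-1008 - (7 + 3)*(-98)) - (-27650 + 1758**2 - 271*1758) = (-1008 - 10*(-98)) - (-27650 + 3090564 - 476418) = (-1008 - 1*(-980)) - 1*2586496 = (-1008 + 980) - 2586496 = -28 - 2586496 = -2586524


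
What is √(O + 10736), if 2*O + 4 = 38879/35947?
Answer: 5*√2219365119922/71894 ≈ 103.61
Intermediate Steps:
O = -104909/71894 (O = -2 + (38879/35947)/2 = -2 + (38879*(1/35947))/2 = -2 + (½)*(38879/35947) = -2 + 38879/71894 = -104909/71894 ≈ -1.4592)
√(O + 10736) = √(-104909/71894 + 10736) = √(771749075/71894) = 5*√2219365119922/71894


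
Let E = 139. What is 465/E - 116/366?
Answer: 77033/25437 ≈ 3.0284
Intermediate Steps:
465/E - 116/366 = 465/139 - 116/366 = 465*(1/139) - 116*1/366 = 465/139 - 58/183 = 77033/25437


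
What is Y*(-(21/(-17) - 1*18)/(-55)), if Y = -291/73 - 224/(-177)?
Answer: 766379/805409 ≈ 0.95154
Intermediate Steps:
Y = -35155/12921 (Y = -291*1/73 - 224*(-1/177) = -291/73 + 224/177 = -35155/12921 ≈ -2.7208)
Y*(-(21/(-17) - 1*18)/(-55)) = -(-35155)*(21/(-17) - 1*18)/(-55)/12921 = -(-35155)*(21*(-1/17) - 18)*(-1/55)/12921 = -(-35155)*(-21/17 - 18)*(-1/55)/12921 = -(-35155)*(-327/17*(-1/55))/12921 = -(-35155)*327/(12921*935) = -35155/12921*(-327/935) = 766379/805409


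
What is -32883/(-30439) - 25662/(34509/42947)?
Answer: -11181955718933/350139817 ≈ -31936.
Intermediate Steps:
-32883/(-30439) - 25662/(34509/42947) = -32883*(-1/30439) - 25662/(34509*(1/42947)) = 32883/30439 - 25662/34509/42947 = 32883/30439 - 25662*42947/34509 = 32883/30439 - 367368638/11503 = -11181955718933/350139817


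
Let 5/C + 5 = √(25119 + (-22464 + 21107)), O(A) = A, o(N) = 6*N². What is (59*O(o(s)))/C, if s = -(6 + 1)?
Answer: -17346 + 1890714*√2/5 ≈ 5.1743e+5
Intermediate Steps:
s = -7 (s = -1*7 = -7)
C = 5/(-5 + 109*√2) (C = 5/(-5 + √(25119 + (-22464 + 21107))) = 5/(-5 + √(25119 - 1357)) = 5/(-5 + √23762) = 5/(-5 + 109*√2) ≈ 0.033523)
(59*O(o(s)))/C = (59*(6*(-7)²))/(25/23737 + 545*√2/23737) = (59*(6*49))/(25/23737 + 545*√2/23737) = (59*294)/(25/23737 + 545*√2/23737) = 17346/(25/23737 + 545*√2/23737)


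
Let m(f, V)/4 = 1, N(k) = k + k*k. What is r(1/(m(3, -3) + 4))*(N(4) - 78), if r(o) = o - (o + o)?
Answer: 29/4 ≈ 7.2500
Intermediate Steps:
N(k) = k + k**2
m(f, V) = 4 (m(f, V) = 4*1 = 4)
r(o) = -o (r(o) = o - 2*o = -o)
r(1/(m(3, -3) + 4))*(N(4) - 78) = (-1/(4 + 4))*(4*(1 + 4) - 78) = (-1/8)*(4*5 - 78) = (-1*1/8)*(20 - 78) = -1/8*(-58) = 29/4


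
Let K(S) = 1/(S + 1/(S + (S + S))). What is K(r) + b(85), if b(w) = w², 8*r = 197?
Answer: 841652203/116491 ≈ 7225.0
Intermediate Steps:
r = 197/8 (r = (⅛)*197 = 197/8 ≈ 24.625)
K(S) = 1/(S + 1/(3*S)) (K(S) = 1/(S + 1/(S + 2*S)) = 1/(S + 1/(3*S)))
K(r) + b(85) = 3*(197/8)/(1 + 3*(197/8)²) + 85² = 3*(197/8)/(1 + 3*(38809/64)) + 7225 = 3*(197/8)/(1 + 116427/64) + 7225 = 3*(197/8)/(116491/64) + 7225 = 3*(197/8)*(64/116491) + 7225 = 4728/116491 + 7225 = 841652203/116491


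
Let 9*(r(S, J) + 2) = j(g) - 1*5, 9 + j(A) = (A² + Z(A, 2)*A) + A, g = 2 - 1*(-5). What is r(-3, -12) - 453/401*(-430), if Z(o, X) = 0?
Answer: 587578/1203 ≈ 488.43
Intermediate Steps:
g = 7 (g = 2 + 5 = 7)
j(A) = -9 + A + A² (j(A) = -9 + ((A² + 0*A) + A) = -9 + ((A² + 0) + A) = -9 + (A² + A) = -9 + (A + A²) = -9 + A + A²)
r(S, J) = 8/3 (r(S, J) = -2 + ((-9 + 7 + 7²) - 1*5)/9 = -2 + ((-9 + 7 + 49) - 5)/9 = -2 + (47 - 5)/9 = -2 + (⅑)*42 = -2 + 14/3 = 8/3)
r(-3, -12) - 453/401*(-430) = 8/3 - 453/401*(-430) = 8/3 + 194790/401 = 587578/1203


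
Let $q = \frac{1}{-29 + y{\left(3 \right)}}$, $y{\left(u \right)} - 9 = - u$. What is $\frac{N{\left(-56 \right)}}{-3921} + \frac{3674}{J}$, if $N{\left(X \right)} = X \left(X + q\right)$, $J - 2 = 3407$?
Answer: $\frac{85257086}{307433847} \approx 0.27732$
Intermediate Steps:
$y{\left(u \right)} = 9 - u$
$J = 3409$ ($J = 2 + 3407 = 3409$)
$q = - \frac{1}{23}$ ($q = \frac{1}{-29 + \left(9 - 3\right)} = \frac{1}{-29 + 6} = \frac{1}{-23} = - \frac{1}{23} \approx -0.043478$)
$N{\left(X \right)} = X \left(- \frac{1}{23} + X\right)$ ($N{\left(X \right)} = X \left(X - \frac{1}{23}\right) = X \left(- \frac{1}{23} + X\right)$)
$\frac{N{\left(-56 \right)}}{-3921} + \frac{3674}{J} = \frac{\left(-56\right) \left(- \frac{1}{23} - 56\right)}{-3921} + \frac{3674}{3409} = \left(-56\right) \left(- \frac{1289}{23}\right) \left(- \frac{1}{3921}\right) + 3674 \cdot \frac{1}{3409} = \frac{72184}{23} \left(- \frac{1}{3921}\right) + \frac{3674}{3409} = - \frac{72184}{90183} + \frac{3674}{3409} = \frac{85257086}{307433847}$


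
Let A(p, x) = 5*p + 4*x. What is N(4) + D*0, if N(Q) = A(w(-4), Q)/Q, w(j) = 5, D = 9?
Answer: 41/4 ≈ 10.250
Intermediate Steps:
A(p, x) = 4*x + 5*p
N(Q) = (25 + 4*Q)/Q (N(Q) = (4*Q + 5*5)/Q = (4*Q + 25)/Q = (25 + 4*Q)/Q)
N(4) + D*0 = (4 + 25/4) + 9*0 = (4 + 25*(¼)) + 0 = (4 + 25/4) + 0 = 41/4 + 0 = 41/4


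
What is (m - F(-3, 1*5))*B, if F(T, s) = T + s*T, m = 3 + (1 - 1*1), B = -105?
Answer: -2205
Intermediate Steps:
m = 3 (m = 3 + (1 - 1) = 3 + 0 = 3)
F(T, s) = T + T*s
(m - F(-3, 1*5))*B = (3 - (-3)*(1 + 1*5))*(-105) = (3 - (-3)*(1 + 5))*(-105) = (3 - (-3)*6)*(-105) = (3 - 1*(-18))*(-105) = (3 + 18)*(-105) = 21*(-105) = -2205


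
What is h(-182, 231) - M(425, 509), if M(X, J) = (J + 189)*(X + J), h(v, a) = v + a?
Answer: -651883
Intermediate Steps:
h(v, a) = a + v
M(X, J) = (189 + J)*(J + X)
h(-182, 231) - M(425, 509) = (231 - 182) - (509² + 189*509 + 189*425 + 509*425) = 49 - (259081 + 96201 + 80325 + 216325) = 49 - 1*651932 = 49 - 651932 = -651883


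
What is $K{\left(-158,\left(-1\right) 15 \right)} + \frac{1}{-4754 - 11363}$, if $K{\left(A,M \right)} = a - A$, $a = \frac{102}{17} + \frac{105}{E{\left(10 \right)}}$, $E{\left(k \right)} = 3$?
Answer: $\frac{3207282}{16117} \approx 199.0$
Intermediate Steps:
$a = 41$ ($a = \frac{102}{17} + \frac{105}{3} = 102 \cdot \frac{1}{17} + 105 \cdot \frac{1}{3} = 6 + 35 = 41$)
$K{\left(A,M \right)} = 41 - A$
$K{\left(-158,\left(-1\right) 15 \right)} + \frac{1}{-4754 - 11363} = \left(41 - -158\right) + \frac{1}{-4754 - 11363} = \left(41 + 158\right) + \frac{1}{-16117} = 199 - \frac{1}{16117} = \frac{3207282}{16117}$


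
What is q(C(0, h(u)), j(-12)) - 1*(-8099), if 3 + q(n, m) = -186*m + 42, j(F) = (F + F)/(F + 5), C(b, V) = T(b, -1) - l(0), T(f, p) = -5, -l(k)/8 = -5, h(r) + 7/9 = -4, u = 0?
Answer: 52502/7 ≈ 7500.3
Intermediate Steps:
h(r) = -43/9 (h(r) = -7/9 - 4 = -43/9)
l(k) = 40 (l(k) = -8*(-5) = 40)
C(b, V) = -45 (C(b, V) = -5 - 1*40 = -5 - 40 = -45)
j(F) = 2*F/(5 + F) (j(F) = (2*F)/(5 + F) = 2*F/(5 + F))
q(n, m) = 39 - 186*m (q(n, m) = -3 + (-186*m + 42) = -3 + (42 - 186*m) = 39 - 186*m)
q(C(0, h(u)), j(-12)) - 1*(-8099) = (39 - 372*(-12)/(5 - 12)) - 1*(-8099) = (39 - 372*(-12)/(-7)) + 8099 = (39 - 372*(-12)*(-1)/7) + 8099 = (39 - 186*24/7) + 8099 = (39 - 4464/7) + 8099 = -4191/7 + 8099 = 52502/7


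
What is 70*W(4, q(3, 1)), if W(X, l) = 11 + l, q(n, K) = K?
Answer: 840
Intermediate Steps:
70*W(4, q(3, 1)) = 70*(11 + 1) = 70*12 = 840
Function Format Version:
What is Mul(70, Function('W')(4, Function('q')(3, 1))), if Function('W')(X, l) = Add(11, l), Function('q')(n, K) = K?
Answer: 840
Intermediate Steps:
Mul(70, Function('W')(4, Function('q')(3, 1))) = Mul(70, Add(11, 1)) = Mul(70, 12) = 840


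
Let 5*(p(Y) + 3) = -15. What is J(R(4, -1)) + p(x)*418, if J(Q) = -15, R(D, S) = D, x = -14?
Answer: -2523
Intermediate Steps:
p(Y) = -6 (p(Y) = -3 + (⅕)*(-15) = -3 - 3 = -6)
J(R(4, -1)) + p(x)*418 = -15 - 6*418 = -15 - 2508 = -2523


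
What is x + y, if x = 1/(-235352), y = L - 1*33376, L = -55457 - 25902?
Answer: -27003111721/235352 ≈ -1.1474e+5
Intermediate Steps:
L = -81359
y = -114735 (y = -81359 - 1*33376 = -81359 - 33376 = -114735)
x = -1/235352 ≈ -4.2490e-6
x + y = -1/235352 - 114735 = -27003111721/235352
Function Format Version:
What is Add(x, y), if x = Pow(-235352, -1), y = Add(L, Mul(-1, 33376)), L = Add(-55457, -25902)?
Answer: Rational(-27003111721, 235352) ≈ -1.1474e+5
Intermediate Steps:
L = -81359
y = -114735 (y = Add(-81359, Mul(-1, 33376)) = Add(-81359, -33376) = -114735)
x = Rational(-1, 235352) ≈ -4.2490e-6
Add(x, y) = Add(Rational(-1, 235352), -114735) = Rational(-27003111721, 235352)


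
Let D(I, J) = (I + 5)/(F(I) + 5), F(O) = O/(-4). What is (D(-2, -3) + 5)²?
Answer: 3721/121 ≈ 30.752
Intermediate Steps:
F(O) = -O/4 (F(O) = O*(-¼) = -O/4)
D(I, J) = (5 + I)/(5 - I/4) (D(I, J) = (I + 5)/(-I/4 + 5) = (5 + I)/(5 - I/4))
(D(-2, -3) + 5)² = (4*(-5 - 1*(-2))/(-20 - 2) + 5)² = (4*(-5 + 2)/(-22) + 5)² = (4*(-1/22)*(-3) + 5)² = (6/11 + 5)² = (61/11)² = 3721/121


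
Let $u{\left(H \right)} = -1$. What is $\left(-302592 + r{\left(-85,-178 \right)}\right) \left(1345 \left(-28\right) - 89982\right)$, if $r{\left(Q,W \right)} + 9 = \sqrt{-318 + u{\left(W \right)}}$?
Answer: $38624596842 - 127642 i \sqrt{319} \approx 3.8625 \cdot 10^{10} - 2.2798 \cdot 10^{6} i$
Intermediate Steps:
$r{\left(Q,W \right)} = -9 + i \sqrt{319}$ ($r{\left(Q,W \right)} = -9 + \sqrt{-318 - 1} = -9 + \sqrt{-319} = -9 + i \sqrt{319}$)
$\left(-302592 + r{\left(-85,-178 \right)}\right) \left(1345 \left(-28\right) - 89982\right) = \left(-302592 - \left(9 - i \sqrt{319}\right)\right) \left(1345 \left(-28\right) - 89982\right) = \left(-302601 + i \sqrt{319}\right) \left(-37660 - 89982\right) = \left(-302601 + i \sqrt{319}\right) \left(-127642\right) = 38624596842 - 127642 i \sqrt{319}$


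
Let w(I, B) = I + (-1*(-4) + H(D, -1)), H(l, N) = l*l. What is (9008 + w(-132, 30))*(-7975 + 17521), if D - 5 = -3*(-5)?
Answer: 88586880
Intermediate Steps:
D = 20 (D = 5 - 3*(-5) = 5 + 15 = 20)
H(l, N) = l**2
w(I, B) = 404 + I (w(I, B) = I + (-1*(-4) + 20**2) = I + (4 + 400) = I + 404 = 404 + I)
(9008 + w(-132, 30))*(-7975 + 17521) = (9008 + (404 - 132))*(-7975 + 17521) = (9008 + 272)*9546 = 9280*9546 = 88586880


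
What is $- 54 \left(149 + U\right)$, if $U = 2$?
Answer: $-8154$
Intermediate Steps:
$- 54 \left(149 + U\right) = - 54 \left(149 + 2\right) = \left(-54\right) 151 = -8154$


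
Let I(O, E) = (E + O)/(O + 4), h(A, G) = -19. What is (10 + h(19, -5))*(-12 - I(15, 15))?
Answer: 2322/19 ≈ 122.21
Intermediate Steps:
I(O, E) = (E + O)/(4 + O)
(10 + h(19, -5))*(-12 - I(15, 15)) = (10 - 19)*(-12 - (15 + 15)/(4 + 15)) = -9*(-12 - 30/19) = -9*(-258/19) = 2322/19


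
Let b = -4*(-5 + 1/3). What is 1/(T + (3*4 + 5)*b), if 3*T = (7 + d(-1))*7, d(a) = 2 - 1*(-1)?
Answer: 3/1022 ≈ 0.0029354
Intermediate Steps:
d(a) = 3 (d(a) = 2 + 1 = 3)
b = 56/3 (b = -4*(-5 + ⅓) = -4*(-14/3) = 56/3 ≈ 18.667)
T = 70/3 (T = ((7 + 3)*7)/3 = (10*7)/3 = (⅓)*70 = 70/3 ≈ 23.333)
1/(T + (3*4 + 5)*b) = 1/(70/3 + (3*4 + 5)*(56/3)) = 1/(70/3 + (12 + 5)*(56/3)) = 1/(70/3 + 17*(56/3)) = 1/(70/3 + 952/3) = 1/(1022/3) = 3/1022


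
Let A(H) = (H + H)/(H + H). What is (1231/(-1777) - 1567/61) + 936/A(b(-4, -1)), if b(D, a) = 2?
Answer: 98599942/108397 ≈ 909.62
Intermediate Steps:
A(H) = 1 (A(H) = (2*H)/((2*H)) = (2*H)*(1/(2*H)) = 1)
(1231/(-1777) - 1567/61) + 936/A(b(-4, -1)) = (1231/(-1777) - 1567/61) + 936/1 = (1231*(-1/1777) - 1567*1/61) + 936*1 = (-1231/1777 - 1567/61) + 936 = -2859650/108397 + 936 = 98599942/108397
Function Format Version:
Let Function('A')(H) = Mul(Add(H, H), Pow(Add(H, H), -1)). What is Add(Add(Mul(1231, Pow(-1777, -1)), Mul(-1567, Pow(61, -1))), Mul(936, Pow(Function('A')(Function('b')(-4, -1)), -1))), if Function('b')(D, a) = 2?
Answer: Rational(98599942, 108397) ≈ 909.62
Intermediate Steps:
Function('A')(H) = 1 (Function('A')(H) = Mul(Mul(2, H), Pow(Mul(2, H), -1)) = Mul(Mul(2, H), Mul(Rational(1, 2), Pow(H, -1))) = 1)
Add(Add(Mul(1231, Pow(-1777, -1)), Mul(-1567, Pow(61, -1))), Mul(936, Pow(Function('A')(Function('b')(-4, -1)), -1))) = Add(Add(Mul(1231, Pow(-1777, -1)), Mul(-1567, Pow(61, -1))), Mul(936, Pow(1, -1))) = Add(Add(Mul(1231, Rational(-1, 1777)), Mul(-1567, Rational(1, 61))), Mul(936, 1)) = Add(Add(Rational(-1231, 1777), Rational(-1567, 61)), 936) = Add(Rational(-2859650, 108397), 936) = Rational(98599942, 108397)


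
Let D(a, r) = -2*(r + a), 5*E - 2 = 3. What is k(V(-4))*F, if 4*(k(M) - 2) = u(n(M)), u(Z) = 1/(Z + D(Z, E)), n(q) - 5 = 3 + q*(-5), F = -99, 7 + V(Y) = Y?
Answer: -51381/260 ≈ -197.62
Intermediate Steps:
E = 1 (E = ⅖ + (⅕)*3 = ⅖ + ⅗ = 1)
V(Y) = -7 + Y
D(a, r) = -2*a - 2*r (D(a, r) = -2*(a + r) = -2*a - 2*r)
n(q) = 8 - 5*q (n(q) = 5 + (3 + q*(-5)) = 5 + (3 - 5*q) = 8 - 5*q)
u(Z) = 1/(-2 - Z) (u(Z) = 1/(Z + (-2*Z - 2*1)) = 1/(Z + (-2*Z - 2)) = 1/(Z + (-2 - 2*Z)) = 1/(-2 - Z))
k(M) = 2 - 1/(4*(10 - 5*M)) (k(M) = 2 + (-1/(2 + (8 - 5*M)))/4 = 2 + (-1/(10 - 5*M))/4 = 2 - 1/(4*(10 - 5*M)))
k(V(-4))*F = ((-79 + 40*(-7 - 4))/(20*(-2 + (-7 - 4))))*(-99) = ((-79 + 40*(-11))/(20*(-2 - 11)))*(-99) = ((1/20)*(-79 - 440)/(-13))*(-99) = ((1/20)*(-1/13)*(-519))*(-99) = (519/260)*(-99) = -51381/260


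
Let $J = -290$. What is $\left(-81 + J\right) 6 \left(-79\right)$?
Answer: $175854$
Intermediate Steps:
$\left(-81 + J\right) 6 \left(-79\right) = \left(-81 - 290\right) 6 \left(-79\right) = \left(-371\right) \left(-474\right) = 175854$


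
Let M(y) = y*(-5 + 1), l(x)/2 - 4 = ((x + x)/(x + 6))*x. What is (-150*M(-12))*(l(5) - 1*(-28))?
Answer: -3571200/11 ≈ -3.2465e+5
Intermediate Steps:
l(x) = 8 + 4*x²/(6 + x) (l(x) = 8 + 2*(((x + x)/(x + 6))*x) = 8 + 2*(((2*x)/(6 + x))*x) = 8 + 2*((2*x/(6 + x))*x) = 8 + 2*(2*x²/(6 + x)) = 8 + 4*x²/(6 + x))
M(y) = -4*y (M(y) = y*(-4) = -4*y)
(-150*M(-12))*(l(5) - 1*(-28)) = (-(-600)*(-12))*(4*(12 + 5² + 2*5)/(6 + 5) - 1*(-28)) = (-150*48)*(4*(12 + 25 + 10)/11 + 28) = -7200*(4*(1/11)*47 + 28) = -7200*(188/11 + 28) = -7200*496/11 = -3571200/11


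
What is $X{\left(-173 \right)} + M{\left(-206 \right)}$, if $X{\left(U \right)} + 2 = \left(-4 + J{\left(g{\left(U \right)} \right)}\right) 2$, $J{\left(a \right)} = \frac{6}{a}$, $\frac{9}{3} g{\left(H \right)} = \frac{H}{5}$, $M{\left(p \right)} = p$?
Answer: $- \frac{37548}{173} \approx -217.04$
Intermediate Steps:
$g{\left(H \right)} = \frac{H}{15}$ ($g{\left(H \right)} = \frac{H \frac{1}{5}}{3} = \frac{\frac{1}{5} H}{3} = \frac{H}{15}$)
$X{\left(U \right)} = -10 + \frac{180}{U}$ ($X{\left(U \right)} = -2 + \left(-4 + \frac{6}{\frac{1}{15} U}\right) 2 = -2 + \left(-4 + 6 \frac{15}{U}\right) 2 = -2 + \left(-4 + \frac{90}{U}\right) 2 = -2 - \left(8 - \frac{180}{U}\right) = -10 + \frac{180}{U}$)
$X{\left(-173 \right)} + M{\left(-206 \right)} = \left(-10 + \frac{180}{-173}\right) - 206 = \left(-10 + 180 \left(- \frac{1}{173}\right)\right) - 206 = \left(-10 - \frac{180}{173}\right) - 206 = - \frac{1910}{173} - 206 = - \frac{37548}{173}$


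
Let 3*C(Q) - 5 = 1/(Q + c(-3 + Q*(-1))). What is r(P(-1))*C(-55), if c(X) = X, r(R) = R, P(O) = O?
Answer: -14/9 ≈ -1.5556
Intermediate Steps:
C(Q) = 14/9 (C(Q) = 5/3 + 1/(3*(Q + (-3 + Q*(-1)))) = 5/3 + 1/(3*(Q + (-3 - Q))) = 5/3 + (⅓)/(-3) = 5/3 + (⅓)*(-⅓) = 5/3 - ⅑ = 14/9)
r(P(-1))*C(-55) = -1*14/9 = -14/9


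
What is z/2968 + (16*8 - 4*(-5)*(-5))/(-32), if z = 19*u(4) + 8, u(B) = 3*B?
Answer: -2361/2968 ≈ -0.79549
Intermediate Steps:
z = 236 (z = 19*(3*4) + 8 = 19*12 + 8 = 228 + 8 = 236)
z/2968 + (16*8 - 4*(-5)*(-5))/(-32) = 236/2968 + (16*8 - 4*(-5)*(-5))/(-32) = 236*(1/2968) + (128 + 20*(-5))*(-1/32) = 59/742 + (128 - 100)*(-1/32) = 59/742 + 28*(-1/32) = 59/742 - 7/8 = -2361/2968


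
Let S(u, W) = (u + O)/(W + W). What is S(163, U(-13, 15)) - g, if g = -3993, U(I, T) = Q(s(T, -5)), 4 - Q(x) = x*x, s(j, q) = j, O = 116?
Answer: 1764627/442 ≈ 3992.4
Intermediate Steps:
Q(x) = 4 - x**2 (Q(x) = 4 - x*x = 4 - x**2)
U(I, T) = 4 - T**2
S(u, W) = (116 + u)/(2*W) (S(u, W) = (u + 116)/(W + W) = (116 + u)/((2*W)) = (116 + u)*(1/(2*W)) = (116 + u)/(2*W))
S(163, U(-13, 15)) - g = (116 + 163)/(2*(4 - 1*15**2)) - 1*(-3993) = (1/2)*279/(4 - 1*225) + 3993 = (1/2)*279/(4 - 225) + 3993 = (1/2)*279/(-221) + 3993 = (1/2)*(-1/221)*279 + 3993 = -279/442 + 3993 = 1764627/442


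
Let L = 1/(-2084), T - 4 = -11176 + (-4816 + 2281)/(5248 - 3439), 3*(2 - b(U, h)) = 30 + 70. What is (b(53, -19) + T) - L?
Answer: -14080451617/1256652 ≈ -11205.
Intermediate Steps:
b(U, h) = -94/3 (b(U, h) = 2 - (30 + 70)/3 = 2 - ⅓*100 = 2 - 100/3 = -94/3)
T = -6737561/603 (T = 4 + (-11176 + (-4816 + 2281)/(5248 - 3439)) = 4 + (-11176 - 2535/1809) = 4 + (-11176 - 2535*1/1809) = 4 + (-11176 - 845/603) = 4 - 6739973/603 = -6737561/603 ≈ -11173.)
L = -1/2084 ≈ -0.00047985
(b(53, -19) + T) - L = (-94/3 - 6737561/603) - 1*(-1/2084) = -6756455/603 + 1/2084 = -14080451617/1256652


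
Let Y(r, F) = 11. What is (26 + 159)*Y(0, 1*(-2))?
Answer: 2035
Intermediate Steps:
(26 + 159)*Y(0, 1*(-2)) = (26 + 159)*11 = 185*11 = 2035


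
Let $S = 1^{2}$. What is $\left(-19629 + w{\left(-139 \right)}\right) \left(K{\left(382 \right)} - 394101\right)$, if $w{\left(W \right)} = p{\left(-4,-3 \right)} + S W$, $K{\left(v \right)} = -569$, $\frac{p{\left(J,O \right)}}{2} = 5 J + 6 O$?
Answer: $7831831480$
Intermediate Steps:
$p{\left(J,O \right)} = 10 J + 12 O$ ($p{\left(J,O \right)} = 2 \left(5 J + 6 O\right) = 10 J + 12 O$)
$S = 1$
$w{\left(W \right)} = -76 + W$ ($w{\left(W \right)} = \left(10 \left(-4\right) + 12 \left(-3\right)\right) + 1 W = \left(-40 - 36\right) + W = -76 + W$)
$\left(-19629 + w{\left(-139 \right)}\right) \left(K{\left(382 \right)} - 394101\right) = \left(-19629 - 215\right) \left(-569 - 394101\right) = \left(-19629 - 215\right) \left(-394670\right) = \left(-19844\right) \left(-394670\right) = 7831831480$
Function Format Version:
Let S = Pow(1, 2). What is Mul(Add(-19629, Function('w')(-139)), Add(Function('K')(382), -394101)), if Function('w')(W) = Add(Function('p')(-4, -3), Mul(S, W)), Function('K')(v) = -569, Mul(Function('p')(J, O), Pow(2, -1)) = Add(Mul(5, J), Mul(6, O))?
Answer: 7831831480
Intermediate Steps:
Function('p')(J, O) = Add(Mul(10, J), Mul(12, O)) (Function('p')(J, O) = Mul(2, Add(Mul(5, J), Mul(6, O))) = Add(Mul(10, J), Mul(12, O)))
S = 1
Function('w')(W) = Add(-76, W) (Function('w')(W) = Add(Add(Mul(10, -4), Mul(12, -3)), Mul(1, W)) = Add(Add(-40, -36), W) = Add(-76, W))
Mul(Add(-19629, Function('w')(-139)), Add(Function('K')(382), -394101)) = Mul(Add(-19629, Add(-76, -139)), Add(-569, -394101)) = Mul(Add(-19629, -215), -394670) = Mul(-19844, -394670) = 7831831480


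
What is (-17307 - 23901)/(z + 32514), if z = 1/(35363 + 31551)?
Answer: -2757392112/2175641797 ≈ -1.2674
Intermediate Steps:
z = 1/66914 ≈ 1.4945e-5
(-17307 - 23901)/(z + 32514) = (-17307 - 23901)/(1/66914 + 32514) = -41208/2175641797/66914 = -41208*66914/2175641797 = -2757392112/2175641797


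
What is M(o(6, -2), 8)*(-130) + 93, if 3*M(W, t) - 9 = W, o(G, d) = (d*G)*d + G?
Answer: -1597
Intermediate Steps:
o(G, d) = G + G*d**2 (o(G, d) = (G*d)*d + G = G*d**2 + G = G + G*d**2)
M(W, t) = 3 + W/3
M(o(6, -2), 8)*(-130) + 93 = (3 + (6*(1 + (-2)**2))/3)*(-130) + 93 = (3 + (6*(1 + 4))/3)*(-130) + 93 = (3 + (6*5)/3)*(-130) + 93 = (3 + (1/3)*30)*(-130) + 93 = (3 + 10)*(-130) + 93 = 13*(-130) + 93 = -1690 + 93 = -1597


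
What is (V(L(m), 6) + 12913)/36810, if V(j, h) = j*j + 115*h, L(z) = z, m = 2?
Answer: 13607/36810 ≈ 0.36966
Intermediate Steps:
V(j, h) = j² + 115*h
(V(L(m), 6) + 12913)/36810 = ((2² + 115*6) + 12913)/36810 = ((4 + 690) + 12913)*(1/36810) = (694 + 12913)*(1/36810) = 13607*(1/36810) = 13607/36810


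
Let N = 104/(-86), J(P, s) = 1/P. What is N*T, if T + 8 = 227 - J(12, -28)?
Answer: -34151/129 ≈ -264.74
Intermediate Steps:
N = -52/43 (N = 104*(-1/86) = -52/43 ≈ -1.2093)
T = 2627/12 (T = -8 + (227 - 1/12) = -8 + 2723/12 = 2627/12 ≈ 218.92)
N*T = -52/43*2627/12 = -34151/129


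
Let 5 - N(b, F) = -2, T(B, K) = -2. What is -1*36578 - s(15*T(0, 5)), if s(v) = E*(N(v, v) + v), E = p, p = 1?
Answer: -36555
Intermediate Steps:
E = 1
N(b, F) = 7 (N(b, F) = 5 - 1*(-2) = 5 + 2 = 7)
s(v) = 7 + v (s(v) = 1*(7 + v) = 7 + v)
-1*36578 - s(15*T(0, 5)) = -1*36578 - (7 + 15*(-2)) = -36578 - (7 - 30) = -36578 - 1*(-23) = -36578 + 23 = -36555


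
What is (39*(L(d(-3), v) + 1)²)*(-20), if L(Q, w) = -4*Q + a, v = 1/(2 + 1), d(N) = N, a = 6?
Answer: -281580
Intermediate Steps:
v = ⅓ (v = 1/3 = ⅓ ≈ 0.33333)
L(Q, w) = 6 - 4*Q (L(Q, w) = -4*Q + 6 = 6 - 4*Q)
(39*(L(d(-3), v) + 1)²)*(-20) = (39*((6 - 4*(-3)) + 1)²)*(-20) = (39*((6 + 12) + 1)²)*(-20) = (39*(18 + 1)²)*(-20) = (39*19²)*(-20) = (39*361)*(-20) = 14079*(-20) = -281580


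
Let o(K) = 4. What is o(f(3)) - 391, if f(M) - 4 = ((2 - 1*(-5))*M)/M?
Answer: -387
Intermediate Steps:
f(M) = 11 (f(M) = 4 + ((2 - 1*(-5))*M)/M = 4 + ((2 + 5)*M)/M = 4 + (7*M)/M = 4 + 7 = 11)
o(f(3)) - 391 = 4 - 391 = -387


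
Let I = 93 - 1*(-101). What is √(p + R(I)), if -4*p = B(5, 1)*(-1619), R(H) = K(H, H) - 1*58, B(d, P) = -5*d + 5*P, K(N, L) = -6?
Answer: I*√8159 ≈ 90.327*I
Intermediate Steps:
I = 194 (I = 93 + 101 = 194)
R(H) = -64 (R(H) = -6 - 1*58 = -6 - 58 = -64)
p = -8095 (p = -(-5*5 + 5*1)*(-1619)/4 = -(-25 + 5)*(-1619)/4 = -(-5)*(-1619) = -¼*32380 = -8095)
√(p + R(I)) = √(-8095 - 64) = √(-8159) = I*√8159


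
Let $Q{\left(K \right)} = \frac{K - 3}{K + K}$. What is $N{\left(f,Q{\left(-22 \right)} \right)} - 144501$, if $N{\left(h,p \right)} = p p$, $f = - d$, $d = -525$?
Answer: $- \frac{279753311}{1936} \approx -1.445 \cdot 10^{5}$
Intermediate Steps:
$Q{\left(K \right)} = \frac{-3 + K}{2 K}$
$f = 525$ ($f = \left(-1\right) \left(-525\right) = 525$)
$N{\left(h,p \right)} = p^{2}$
$N{\left(f,Q{\left(-22 \right)} \right)} - 144501 = \left(\frac{-3 - 22}{2 \left(-22\right)}\right)^{2} - 144501 = \left(\frac{1}{2} \left(- \frac{1}{22}\right) \left(-25\right)\right)^{2} - 144501 = \left(\frac{25}{44}\right)^{2} - 144501 = \frac{625}{1936} - 144501 = - \frac{279753311}{1936}$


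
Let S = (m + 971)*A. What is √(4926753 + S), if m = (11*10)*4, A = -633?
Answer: √4033590 ≈ 2008.4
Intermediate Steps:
m = 440 (m = 110*4 = 440)
S = -893163 (S = (440 + 971)*(-633) = 1411*(-633) = -893163)
√(4926753 + S) = √(4926753 - 893163) = √4033590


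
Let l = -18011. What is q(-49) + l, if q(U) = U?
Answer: -18060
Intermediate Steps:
q(-49) + l = -49 - 18011 = -18060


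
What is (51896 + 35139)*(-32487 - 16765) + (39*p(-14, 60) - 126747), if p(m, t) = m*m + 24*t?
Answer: -4286710763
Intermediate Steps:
p(m, t) = m**2 + 24*t
(51896 + 35139)*(-32487 - 16765) + (39*p(-14, 60) - 126747) = (51896 + 35139)*(-32487 - 16765) + (39*((-14)**2 + 24*60) - 126747) = 87035*(-49252) + (39*(196 + 1440) - 126747) = -4286647820 + (39*1636 - 126747) = -4286647820 + (63804 - 126747) = -4286647820 - 62943 = -4286710763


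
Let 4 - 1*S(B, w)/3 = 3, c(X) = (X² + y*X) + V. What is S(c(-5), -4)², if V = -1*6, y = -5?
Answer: 9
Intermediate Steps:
V = -6
c(X) = -6 + X² - 5*X (c(X) = (X² - 5*X) - 6 = -6 + X² - 5*X)
S(B, w) = 3 (S(B, w) = 12 - 3*3 = 12 - 9 = 3)
S(c(-5), -4)² = 3² = 9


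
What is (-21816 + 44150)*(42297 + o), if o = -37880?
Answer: 98649278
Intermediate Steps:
(-21816 + 44150)*(42297 + o) = (-21816 + 44150)*(42297 - 37880) = 22334*4417 = 98649278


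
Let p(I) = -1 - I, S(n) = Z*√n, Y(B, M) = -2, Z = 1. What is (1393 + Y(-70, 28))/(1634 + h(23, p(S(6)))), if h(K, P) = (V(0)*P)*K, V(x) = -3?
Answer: 2368873/2871643 - 95979*√6/2871643 ≈ 0.74305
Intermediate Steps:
S(n) = √n (S(n) = 1*√n = √n)
h(K, P) = -3*K*P (h(K, P) = (-3*P)*K = -3*K*P)
(1393 + Y(-70, 28))/(1634 + h(23, p(S(6)))) = (1393 - 2)/(1634 - 3*23*(-1 - √6)) = 1391/(1634 + (69 + 69*√6)) = 1391/(1703 + 69*√6)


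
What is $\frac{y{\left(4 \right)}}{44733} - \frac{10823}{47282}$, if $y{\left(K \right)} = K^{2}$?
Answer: $- \frac{483388747}{2115065706} \approx -0.22855$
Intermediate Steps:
$\frac{y{\left(4 \right)}}{44733} - \frac{10823}{47282} = \frac{4^{2}}{44733} - \frac{10823}{47282} = 16 \cdot \frac{1}{44733} - \frac{10823}{47282} = \frac{16}{44733} - \frac{10823}{47282} = - \frac{483388747}{2115065706}$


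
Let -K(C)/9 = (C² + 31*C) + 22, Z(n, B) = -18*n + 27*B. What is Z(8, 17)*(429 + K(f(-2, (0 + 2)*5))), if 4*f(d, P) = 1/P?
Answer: 22581153/320 ≈ 70566.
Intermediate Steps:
f(d, P) = 1/(4*P)
K(C) = -198 - 279*C - 9*C² (K(C) = -9*((C² + 31*C) + 22) = -9*(22 + C² + 31*C) = -198 - 279*C - 9*C²)
Z(8, 17)*(429 + K(f(-2, (0 + 2)*5))) = (-18*8 + 27*17)*(429 + (-198 - 279/(4*((0 + 2)*5)) - 9*1/(400*(0 + 2)²))) = (-144 + 459)*(429 + (-198 - 279/(4*(2*5)) - 9*(1/(4*((2*5))))²)) = 315*(429 + (-198 - 279/(4*10) - 9*((¼)/10)²)) = 315*(429 + (-198 - 279/(4*10) - 9*((¼)*(⅒))²)) = 315*(429 + (-198 - 279*1/40 - 9*(1/40)²)) = 315*(429 + (-198 - 279/40 - 9*1/1600)) = 315*(429 + (-198 - 279/40 - 9/1600)) = 315*(429 - 327969/1600) = 315*(358431/1600) = 22581153/320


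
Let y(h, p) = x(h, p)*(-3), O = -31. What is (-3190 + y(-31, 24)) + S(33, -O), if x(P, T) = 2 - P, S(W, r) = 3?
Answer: -3286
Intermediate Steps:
y(h, p) = -6 + 3*h (y(h, p) = (2 - h)*(-3) = -6 + 3*h)
(-3190 + y(-31, 24)) + S(33, -O) = (-3190 + (-6 + 3*(-31))) + 3 = (-3190 + (-6 - 93)) + 3 = (-3190 - 99) + 3 = -3289 + 3 = -3286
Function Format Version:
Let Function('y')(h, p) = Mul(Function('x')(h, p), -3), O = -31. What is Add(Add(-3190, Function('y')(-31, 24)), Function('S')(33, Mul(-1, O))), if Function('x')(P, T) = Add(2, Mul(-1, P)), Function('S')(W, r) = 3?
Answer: -3286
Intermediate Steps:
Function('y')(h, p) = Add(-6, Mul(3, h)) (Function('y')(h, p) = Mul(Add(2, Mul(-1, h)), -3) = Add(-6, Mul(3, h)))
Add(Add(-3190, Function('y')(-31, 24)), Function('S')(33, Mul(-1, O))) = Add(Add(-3190, Add(-6, Mul(3, -31))), 3) = Add(Add(-3190, Add(-6, -93)), 3) = Add(Add(-3190, -99), 3) = Add(-3289, 3) = -3286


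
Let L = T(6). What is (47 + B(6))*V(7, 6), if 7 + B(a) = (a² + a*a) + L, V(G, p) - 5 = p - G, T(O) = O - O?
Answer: 448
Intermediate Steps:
T(O) = 0
V(G, p) = 5 + p - G (V(G, p) = 5 + (p - G) = 5 + p - G)
L = 0
B(a) = -7 + 2*a² (B(a) = -7 + ((a² + a*a) + 0) = -7 + ((a² + a²) + 0) = -7 + (2*a² + 0) = -7 + 2*a²)
(47 + B(6))*V(7, 6) = (47 + (-7 + 2*6²))*(5 + 6 - 1*7) = (47 + (-7 + 2*36))*(5 + 6 - 7) = (47 + (-7 + 72))*4 = (47 + 65)*4 = 112*4 = 448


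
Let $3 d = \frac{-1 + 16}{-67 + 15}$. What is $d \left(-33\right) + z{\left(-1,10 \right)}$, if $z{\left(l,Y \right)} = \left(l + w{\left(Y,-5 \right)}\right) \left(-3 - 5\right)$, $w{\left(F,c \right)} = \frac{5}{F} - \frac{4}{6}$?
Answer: $\frac{1951}{156} \approx 12.506$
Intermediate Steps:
$w{\left(F,c \right)} = - \frac{2}{3} + \frac{5}{F}$ ($w{\left(F,c \right)} = \frac{5}{F} - \frac{2}{3} = - \frac{2}{3} + \frac{5}{F}$)
$z{\left(l,Y \right)} = \frac{16}{3} - \frac{40}{Y} - 8 l$ ($z{\left(l,Y \right)} = \left(l - \left(\frac{2}{3} - \frac{5}{Y}\right)\right) \left(-3 - 5\right) = \left(- \frac{2}{3} + l + \frac{5}{Y}\right) \left(-8\right) = \frac{16}{3} - \frac{40}{Y} - 8 l$)
$d = - \frac{5}{52}$ ($d = \frac{\left(-1 + 16\right) \frac{1}{-67 + 15}}{3} = \frac{15 \frac{1}{-52}}{3} = \frac{15 \left(- \frac{1}{52}\right)}{3} = \frac{1}{3} \left(- \frac{15}{52}\right) = - \frac{5}{52} \approx -0.096154$)
$d \left(-33\right) + z{\left(-1,10 \right)} = \left(- \frac{5}{52}\right) \left(-33\right) - \left(- \frac{40}{3} + 4\right) = \frac{165}{52} + \left(\frac{16}{3} - 4 + 8\right) = \frac{165}{52} + \frac{28}{3} = \frac{1951}{156}$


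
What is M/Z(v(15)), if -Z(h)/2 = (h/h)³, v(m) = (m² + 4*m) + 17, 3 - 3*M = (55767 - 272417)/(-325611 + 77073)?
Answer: -132241/372807 ≈ -0.35472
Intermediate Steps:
M = 264482/372807 (M = 1 - (55767 - 272417)/(3*(-325611 + 77073)) = 1 - (-216650)/(3*(-248538)) = 1 - (-216650)*(-1)/(3*248538) = 1 - ⅓*108325/124269 = 1 - 108325/372807 = 264482/372807 ≈ 0.70943)
v(m) = 17 + m² + 4*m
Z(h) = -2 (Z(h) = -2*(h/h)³ = -2*1³ = -2*1 = -2)
M/Z(v(15)) = (264482/372807)/(-2) = (264482/372807)*(-½) = -132241/372807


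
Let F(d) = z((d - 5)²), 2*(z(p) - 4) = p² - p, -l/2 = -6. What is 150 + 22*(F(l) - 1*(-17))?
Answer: 26484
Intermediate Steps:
l = 12 (l = -2*(-6) = 12)
z(p) = 4 + p²/2 - p/2 (z(p) = 4 + (p² - p)/2 = 4 + (p²/2 - p/2) = 4 + p²/2 - p/2)
F(d) = 4 + (-5 + d)⁴/2 - (-5 + d)²/2 (F(d) = 4 + ((d - 5)²)²/2 - (d - 5)²/2 = 4 + ((-5 + d)²)²/2 - (-5 + d)²/2 = 4 + (-5 + d)⁴/2 - (-5 + d)²/2)
150 + 22*(F(l) - 1*(-17)) = 150 + 22*((4 + (-5 + 12)⁴/2 - (-5 + 12)²/2) - 1*(-17)) = 150 + 22*((4 + (½)*7⁴ - ½*7²) + 17) = 150 + 22*((4 + (½)*2401 - ½*49) + 17) = 150 + 22*((4 + 2401/2 - 49/2) + 17) = 150 + 22*(1180 + 17) = 150 + 22*1197 = 150 + 26334 = 26484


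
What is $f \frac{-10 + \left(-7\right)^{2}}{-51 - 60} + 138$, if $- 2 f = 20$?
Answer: $\frac{5236}{37} \approx 141.51$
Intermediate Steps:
$f = -10$ ($f = \left(- \frac{1}{2}\right) 20 = -10$)
$f \frac{-10 + \left(-7\right)^{2}}{-51 - 60} + 138 = - 10 \frac{-10 + \left(-7\right)^{2}}{-51 - 60} + 138 = - 10 \frac{-10 + 49}{-111} + 138 = - 10 \cdot 39 \left(- \frac{1}{111}\right) + 138 = \left(-10\right) \left(- \frac{13}{37}\right) + 138 = \frac{130}{37} + 138 = \frac{5236}{37}$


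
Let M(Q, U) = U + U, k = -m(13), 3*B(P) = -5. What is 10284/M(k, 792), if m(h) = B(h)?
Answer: 857/132 ≈ 6.4924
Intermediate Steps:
B(P) = -5/3 (B(P) = (1/3)*(-5) = -5/3)
m(h) = -5/3
k = 5/3 (k = -1*(-5/3) = 5/3 ≈ 1.6667)
M(Q, U) = 2*U
10284/M(k, 792) = 10284/((2*792)) = 10284/1584 = 10284*(1/1584) = 857/132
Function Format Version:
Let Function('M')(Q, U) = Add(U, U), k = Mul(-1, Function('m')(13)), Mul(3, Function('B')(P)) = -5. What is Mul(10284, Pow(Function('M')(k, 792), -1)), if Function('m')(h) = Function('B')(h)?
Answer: Rational(857, 132) ≈ 6.4924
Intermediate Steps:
Function('B')(P) = Rational(-5, 3) (Function('B')(P) = Mul(Rational(1, 3), -5) = Rational(-5, 3))
Function('m')(h) = Rational(-5, 3)
k = Rational(5, 3) (k = Mul(-1, Rational(-5, 3)) = Rational(5, 3) ≈ 1.6667)
Function('M')(Q, U) = Mul(2, U)
Mul(10284, Pow(Function('M')(k, 792), -1)) = Mul(10284, Pow(Mul(2, 792), -1)) = Mul(10284, Pow(1584, -1)) = Mul(10284, Rational(1, 1584)) = Rational(857, 132)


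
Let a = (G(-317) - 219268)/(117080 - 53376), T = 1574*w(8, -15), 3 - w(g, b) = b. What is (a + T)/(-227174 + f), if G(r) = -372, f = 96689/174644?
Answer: -39396239102084/315927879199421 ≈ -0.12470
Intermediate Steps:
w(g, b) = 3 - b
f = 96689/174644 (f = 96689*(1/174644) = 96689/174644 ≈ 0.55363)
T = 28332 (T = 1574*(3 - 1*(-15)) = 1574*(3 + 15) = 1574*18 = 28332)
a = -27455/7963 (a = (-372 - 219268)/(117080 - 53376) = -219640/63704 = -219640*1/63704 = -27455/7963 ≈ -3.4478)
(a + T)/(-227174 + f) = (-27455/7963 + 28332)/(-227174 + 96689/174644) = 225580261/(7963*(-39674479367/174644)) = (225580261/7963)*(-174644/39674479367) = -39396239102084/315927879199421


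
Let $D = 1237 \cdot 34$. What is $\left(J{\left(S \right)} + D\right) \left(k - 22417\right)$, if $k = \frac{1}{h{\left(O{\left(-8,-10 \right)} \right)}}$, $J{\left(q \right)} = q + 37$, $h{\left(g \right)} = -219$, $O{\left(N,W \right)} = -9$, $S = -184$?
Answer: $- \frac{205754678164}{219} \approx -9.3952 \cdot 10^{8}$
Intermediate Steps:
$J{\left(q \right)} = 37 + q$
$D = 42058$
$k = - \frac{1}{219}$ ($k = \frac{1}{-219} = - \frac{1}{219} \approx -0.0045662$)
$\left(J{\left(S \right)} + D\right) \left(k - 22417\right) = \left(\left(37 - 184\right) + 42058\right) \left(- \frac{1}{219} - 22417\right) = \left(-147 + 42058\right) \left(- \frac{4909324}{219}\right) = 41911 \left(- \frac{4909324}{219}\right) = - \frac{205754678164}{219}$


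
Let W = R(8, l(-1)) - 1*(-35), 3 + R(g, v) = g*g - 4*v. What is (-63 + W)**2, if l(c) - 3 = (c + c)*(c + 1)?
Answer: 441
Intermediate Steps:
l(c) = 3 + 2*c*(1 + c) (l(c) = 3 + (c + c)*(c + 1) = 3 + (2*c)*(1 + c) = 3 + 2*c*(1 + c))
R(g, v) = -3 + g**2 - 4*v (R(g, v) = -3 + (g*g - 4*v) = -3 + (g**2 - 4*v) = -3 + g**2 - 4*v)
W = 84 (W = (-3 + 8**2 - 4*(3 + 2*(-1) + 2*(-1)**2)) - 1*(-35) = (-3 + 64 - 4*(3 - 2 + 2*1)) + 35 = (-3 + 64 - 4*(3 - 2 + 2)) + 35 = (-3 + 64 - 4*3) + 35 = (-3 + 64 - 12) + 35 = 49 + 35 = 84)
(-63 + W)**2 = (-63 + 84)**2 = 21**2 = 441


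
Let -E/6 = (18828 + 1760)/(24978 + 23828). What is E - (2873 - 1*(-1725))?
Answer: -112266758/24403 ≈ -4600.5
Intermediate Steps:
E = -61764/24403 (E = -6*(18828 + 1760)/(24978 + 23828) = -123528/48806 = -6*10294/24403 = -61764/24403 ≈ -2.5310)
E - (2873 - 1*(-1725)) = -61764/24403 - (2873 - 1*(-1725)) = -61764/24403 - (2873 + 1725) = -61764/24403 - 1*4598 = -61764/24403 - 4598 = -112266758/24403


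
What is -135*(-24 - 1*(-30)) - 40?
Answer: -850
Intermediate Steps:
-135*(-24 - 1*(-30)) - 40 = -135*(-24 + 30) - 40 = -135*6 - 40 = -810 - 40 = -850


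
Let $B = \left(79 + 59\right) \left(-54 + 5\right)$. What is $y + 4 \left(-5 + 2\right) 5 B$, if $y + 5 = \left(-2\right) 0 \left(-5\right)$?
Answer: $405715$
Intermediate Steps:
$y = -5$ ($y = -5 + \left(-2\right) 0 \left(-5\right) = -5 + 0 \left(-5\right) = -5 + 0 = -5$)
$B = -6762$ ($B = 138 \left(-49\right) = -6762$)
$y + 4 \left(-5 + 2\right) 5 B = -5 + 4 \left(-5 + 2\right) 5 \left(-6762\right) = -5 + 4 \left(-3\right) 5 \left(-6762\right) = -5 + \left(-12\right) 5 \left(-6762\right) = -5 - -405720 = -5 + 405720 = 405715$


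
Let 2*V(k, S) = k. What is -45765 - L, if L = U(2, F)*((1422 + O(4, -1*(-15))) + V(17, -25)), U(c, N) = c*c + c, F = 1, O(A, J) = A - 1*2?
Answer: -54360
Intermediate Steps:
O(A, J) = -2 + A (O(A, J) = A - 2 = -2 + A)
V(k, S) = k/2
U(c, N) = c + c² (U(c, N) = c² + c = c + c²)
L = 8595 (L = (2*(1 + 2))*((1422 + (-2 + 4)) + (½)*17) = (2*3)*((1422 + 2) + 17/2) = 6*(1424 + 17/2) = 6*(2865/2) = 8595)
-45765 - L = -45765 - 1*8595 = -45765 - 8595 = -54360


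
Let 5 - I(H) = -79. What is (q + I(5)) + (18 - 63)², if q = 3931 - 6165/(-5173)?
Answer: 31251085/5173 ≈ 6041.2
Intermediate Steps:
I(H) = 84 (I(H) = 5 - 1*(-79) = 5 + 79 = 84)
q = 20341228/5173 (q = 3931 - 6165*(-1/5173) = 3931 + 6165/5173 = 20341228/5173 ≈ 3932.2)
(q + I(5)) + (18 - 63)² = (20341228/5173 + 84) + (18 - 63)² = 20775760/5173 + (-45)² = 20775760/5173 + 2025 = 31251085/5173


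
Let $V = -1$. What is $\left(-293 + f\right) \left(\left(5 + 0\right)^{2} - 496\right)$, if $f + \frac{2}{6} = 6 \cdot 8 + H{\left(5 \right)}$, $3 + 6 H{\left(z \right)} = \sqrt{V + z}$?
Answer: $\frac{231261}{2} \approx 1.1563 \cdot 10^{5}$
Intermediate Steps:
$H{\left(z \right)} = - \frac{1}{2} + \frac{\sqrt{-1 + z}}{6}$
$f = \frac{95}{2}$ ($f = - \frac{1}{3} + \left(6 \cdot 8 - \left(\frac{1}{2} - \frac{\sqrt{-1 + 5}}{6}\right)\right) = - \frac{1}{3} + \left(48 - \left(\frac{1}{2} - \frac{\sqrt{4}}{6}\right)\right) = - \frac{1}{3} + \left(48 + \left(- \frac{1}{2} + \frac{1}{6} \cdot 2\right)\right) = - \frac{1}{3} + \left(48 + \left(- \frac{1}{2} + \frac{1}{3}\right)\right) = - \frac{1}{3} + \left(48 - \frac{1}{6}\right) = - \frac{1}{3} + \frac{287}{6} = \frac{95}{2} \approx 47.5$)
$\left(-293 + f\right) \left(\left(5 + 0\right)^{2} - 496\right) = \left(-293 + \frac{95}{2}\right) \left(\left(5 + 0\right)^{2} - 496\right) = - \frac{491 \left(5^{2} - 496\right)}{2} = - \frac{491 \left(25 - 496\right)}{2} = \left(- \frac{491}{2}\right) \left(-471\right) = \frac{231261}{2}$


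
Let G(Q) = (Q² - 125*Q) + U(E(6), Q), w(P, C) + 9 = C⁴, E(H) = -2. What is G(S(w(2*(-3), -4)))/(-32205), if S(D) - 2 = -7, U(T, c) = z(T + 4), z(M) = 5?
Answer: -131/6441 ≈ -0.020338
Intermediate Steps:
w(P, C) = -9 + C⁴
U(T, c) = 5
S(D) = -5 (S(D) = 2 - 7 = -5)
G(Q) = 5 + Q² - 125*Q (G(Q) = (Q² - 125*Q) + 5 = 5 + Q² - 125*Q)
G(S(w(2*(-3), -4)))/(-32205) = (5 + (-5)² - 125*(-5))/(-32205) = (5 + 25 + 625)*(-1/32205) = 655*(-1/32205) = -131/6441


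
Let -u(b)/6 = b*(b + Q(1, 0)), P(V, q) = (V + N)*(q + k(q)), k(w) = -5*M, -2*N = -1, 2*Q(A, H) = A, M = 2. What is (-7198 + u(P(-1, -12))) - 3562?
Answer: -11519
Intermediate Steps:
Q(A, H) = A/2
N = 1/2 (N = -1/2*(-1) = 1/2 ≈ 0.50000)
k(w) = -10 (k(w) = -5*2 = -10)
P(V, q) = (1/2 + V)*(-10 + q) (P(V, q) = (V + 1/2)*(q - 10) = (1/2 + V)*(-10 + q))
u(b) = -6*b*(1/2 + b) (u(b) = -6*b*(b + (1/2)*1) = -6*b*(b + 1/2) = -6*b*(1/2 + b))
(-7198 + u(P(-1, -12))) - 3562 = (-7198 - 3*(-5 + (1/2)*(-12) - 10*(-1) - 1*(-12))*(1 + 2*(-5 + (1/2)*(-12) - 10*(-1) - 1*(-12)))) - 3562 = (-7198 - 3*(-5 - 6 + 10 + 12)*(1 + 2*(-5 - 6 + 10 + 12))) - 3562 = (-7198 - 3*11*(1 + 2*11)) - 3562 = (-7198 - 3*11*(1 + 22)) - 3562 = (-7198 - 3*11*23) - 3562 = (-7198 - 759) - 3562 = -7957 - 3562 = -11519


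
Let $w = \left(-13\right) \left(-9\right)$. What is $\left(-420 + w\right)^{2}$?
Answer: $91809$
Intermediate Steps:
$w = 117$
$\left(-420 + w\right)^{2} = \left(-420 + 117\right)^{2} = \left(-303\right)^{2} = 91809$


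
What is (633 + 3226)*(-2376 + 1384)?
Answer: -3828128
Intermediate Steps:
(633 + 3226)*(-2376 + 1384) = 3859*(-992) = -3828128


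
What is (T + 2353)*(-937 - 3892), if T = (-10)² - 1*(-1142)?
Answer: -17360255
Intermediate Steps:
T = 1242 (T = 100 + 1142 = 1242)
(T + 2353)*(-937 - 3892) = (1242 + 2353)*(-937 - 3892) = 3595*(-4829) = -17360255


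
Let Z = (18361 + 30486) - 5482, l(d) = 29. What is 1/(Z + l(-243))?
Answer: 1/43394 ≈ 2.3045e-5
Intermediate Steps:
Z = 43365 (Z = 48847 - 5482 = 43365)
1/(Z + l(-243)) = 1/(43365 + 29) = 1/43394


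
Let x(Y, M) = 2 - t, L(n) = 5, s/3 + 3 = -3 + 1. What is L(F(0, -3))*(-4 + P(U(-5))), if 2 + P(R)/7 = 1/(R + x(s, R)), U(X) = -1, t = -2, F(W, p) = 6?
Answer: -235/3 ≈ -78.333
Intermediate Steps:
s = -15 (s = -9 + 3*(-3 + 1) = -9 + 3*(-2) = -9 - 6 = -15)
x(Y, M) = 4 (x(Y, M) = 2 - 1*(-2) = 2 + 2 = 4)
P(R) = -14 + 7/(4 + R) (P(R) = -14 + 7/(R + 4) = -14 + 7/(4 + R))
L(F(0, -3))*(-4 + P(U(-5))) = 5*(-4 + 7*(-7 - 2*(-1))/(4 - 1)) = 5*(-4 + 7*(-7 + 2)/3) = 5*(-4 + 7*(⅓)*(-5)) = 5*(-4 - 35/3) = 5*(-47/3) = -235/3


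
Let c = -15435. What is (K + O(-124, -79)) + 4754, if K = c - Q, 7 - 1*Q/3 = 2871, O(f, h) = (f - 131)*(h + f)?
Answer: 49676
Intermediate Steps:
O(f, h) = (-131 + f)*(f + h)
Q = -8592 (Q = 21 - 3*2871 = 21 - 8613 = -8592)
K = -6843 (K = -15435 - 1*(-8592) = -15435 + 8592 = -6843)
(K + O(-124, -79)) + 4754 = (-6843 + ((-124)**2 - 131*(-124) - 131*(-79) - 124*(-79))) + 4754 = (-6843 + (15376 + 16244 + 10349 + 9796)) + 4754 = (-6843 + 51765) + 4754 = 44922 + 4754 = 49676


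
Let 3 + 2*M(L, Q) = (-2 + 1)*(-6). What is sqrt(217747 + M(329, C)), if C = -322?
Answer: sqrt(870994)/2 ≈ 466.64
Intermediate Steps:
M(L, Q) = 3/2 (M(L, Q) = -3/2 + ((-2 + 1)*(-6))/2 = -3/2 + (-1*(-6))/2 = -3/2 + (1/2)*6 = -3/2 + 3 = 3/2)
sqrt(217747 + M(329, C)) = sqrt(217747 + 3/2) = sqrt(435497/2) = sqrt(870994)/2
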